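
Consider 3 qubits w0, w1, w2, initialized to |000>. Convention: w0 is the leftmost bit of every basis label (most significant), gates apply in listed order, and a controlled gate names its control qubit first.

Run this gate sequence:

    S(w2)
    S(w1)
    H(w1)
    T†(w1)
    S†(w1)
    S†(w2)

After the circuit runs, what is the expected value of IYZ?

In the final state, IYZ has expectation -sqrt(2)/2.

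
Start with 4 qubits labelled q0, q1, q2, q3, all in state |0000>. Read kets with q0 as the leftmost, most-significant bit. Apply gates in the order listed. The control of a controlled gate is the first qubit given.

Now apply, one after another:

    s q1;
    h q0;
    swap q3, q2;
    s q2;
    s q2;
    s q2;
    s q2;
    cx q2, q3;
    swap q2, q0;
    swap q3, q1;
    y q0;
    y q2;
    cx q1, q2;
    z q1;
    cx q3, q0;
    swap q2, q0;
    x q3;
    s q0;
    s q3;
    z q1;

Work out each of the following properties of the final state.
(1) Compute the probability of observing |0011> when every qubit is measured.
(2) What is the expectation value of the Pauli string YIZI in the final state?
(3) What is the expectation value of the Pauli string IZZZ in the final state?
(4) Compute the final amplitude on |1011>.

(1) The probability of measuring |0011> is 1/2. Key observation: steps 4-7 multiply out to the identity, so the circuit reduces to the remaining gates.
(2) In the final state, YIZI has expectation 1.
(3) In the final state, IZZZ has expectation 1.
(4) The amplitude on |1011> is sqrt(2)/2.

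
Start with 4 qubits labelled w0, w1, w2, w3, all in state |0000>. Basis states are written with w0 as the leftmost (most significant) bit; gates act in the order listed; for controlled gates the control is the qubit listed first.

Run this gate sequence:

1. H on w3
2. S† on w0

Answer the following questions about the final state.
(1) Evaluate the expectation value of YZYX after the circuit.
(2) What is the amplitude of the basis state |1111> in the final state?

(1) The observable YZYX averages to 0.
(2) |1111> carries amplitude 0 in the final state.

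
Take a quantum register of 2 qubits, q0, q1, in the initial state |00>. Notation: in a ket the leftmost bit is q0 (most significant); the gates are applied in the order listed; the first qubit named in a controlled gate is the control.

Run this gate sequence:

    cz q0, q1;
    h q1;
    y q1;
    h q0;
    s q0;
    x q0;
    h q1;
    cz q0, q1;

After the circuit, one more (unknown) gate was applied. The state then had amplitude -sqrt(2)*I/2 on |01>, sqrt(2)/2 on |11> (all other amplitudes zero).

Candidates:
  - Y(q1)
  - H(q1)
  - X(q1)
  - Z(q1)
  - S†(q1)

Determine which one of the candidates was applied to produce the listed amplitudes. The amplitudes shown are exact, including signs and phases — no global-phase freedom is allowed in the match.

The applied gate was S†(q1).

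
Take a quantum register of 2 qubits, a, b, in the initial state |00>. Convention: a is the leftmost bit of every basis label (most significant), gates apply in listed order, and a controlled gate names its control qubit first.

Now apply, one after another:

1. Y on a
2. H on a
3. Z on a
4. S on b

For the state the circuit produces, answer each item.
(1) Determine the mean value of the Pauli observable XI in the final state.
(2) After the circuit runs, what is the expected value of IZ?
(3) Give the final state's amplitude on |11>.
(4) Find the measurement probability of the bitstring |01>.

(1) The observable XI averages to 1.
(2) The observable IZ averages to 1.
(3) The final state's coefficient on |11> equals 0.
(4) A full measurement returns |01> with probability 0.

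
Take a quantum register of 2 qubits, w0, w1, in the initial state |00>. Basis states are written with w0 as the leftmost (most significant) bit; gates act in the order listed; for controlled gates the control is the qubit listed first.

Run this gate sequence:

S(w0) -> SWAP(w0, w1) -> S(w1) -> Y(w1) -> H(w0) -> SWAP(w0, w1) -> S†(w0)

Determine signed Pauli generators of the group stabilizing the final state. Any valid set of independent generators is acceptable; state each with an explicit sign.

The stabilizer group can be generated by +IX, -ZI, among other valid generating sets.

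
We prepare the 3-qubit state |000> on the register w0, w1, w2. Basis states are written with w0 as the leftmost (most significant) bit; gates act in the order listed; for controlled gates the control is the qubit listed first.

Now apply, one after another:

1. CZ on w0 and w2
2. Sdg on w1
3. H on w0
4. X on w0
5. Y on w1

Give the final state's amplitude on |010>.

The final state's coefficient on |010> equals sqrt(2)*I/2.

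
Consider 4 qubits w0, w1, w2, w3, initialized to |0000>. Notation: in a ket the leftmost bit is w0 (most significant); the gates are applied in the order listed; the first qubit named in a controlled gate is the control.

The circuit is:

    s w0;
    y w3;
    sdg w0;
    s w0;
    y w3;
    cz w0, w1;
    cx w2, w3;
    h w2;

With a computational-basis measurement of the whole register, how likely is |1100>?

Outcome |1100> occurs with probability 0. Key observation: steps 2-5 multiply out to the identity, so the circuit reduces to the remaining gates.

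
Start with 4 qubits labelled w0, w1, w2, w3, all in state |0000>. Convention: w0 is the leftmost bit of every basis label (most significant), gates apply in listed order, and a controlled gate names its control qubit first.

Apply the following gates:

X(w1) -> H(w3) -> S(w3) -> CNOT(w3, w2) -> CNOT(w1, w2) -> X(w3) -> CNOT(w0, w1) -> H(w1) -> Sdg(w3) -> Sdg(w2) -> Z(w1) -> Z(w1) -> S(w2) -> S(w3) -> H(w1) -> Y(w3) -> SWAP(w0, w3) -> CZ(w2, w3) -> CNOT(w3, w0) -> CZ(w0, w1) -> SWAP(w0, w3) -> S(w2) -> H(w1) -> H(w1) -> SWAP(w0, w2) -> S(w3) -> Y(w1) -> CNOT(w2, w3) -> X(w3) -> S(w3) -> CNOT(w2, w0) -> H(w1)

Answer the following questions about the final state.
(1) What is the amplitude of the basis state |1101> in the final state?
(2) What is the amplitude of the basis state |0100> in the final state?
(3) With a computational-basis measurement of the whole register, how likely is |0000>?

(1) The final state's coefficient on |1101> equals 1/2. Key observation: steps 8-15 multiply out to the identity, so the circuit reduces to the remaining gates.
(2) |0100> carries amplitude 1/2 in the final state.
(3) Outcome |0000> occurs with probability 1/4.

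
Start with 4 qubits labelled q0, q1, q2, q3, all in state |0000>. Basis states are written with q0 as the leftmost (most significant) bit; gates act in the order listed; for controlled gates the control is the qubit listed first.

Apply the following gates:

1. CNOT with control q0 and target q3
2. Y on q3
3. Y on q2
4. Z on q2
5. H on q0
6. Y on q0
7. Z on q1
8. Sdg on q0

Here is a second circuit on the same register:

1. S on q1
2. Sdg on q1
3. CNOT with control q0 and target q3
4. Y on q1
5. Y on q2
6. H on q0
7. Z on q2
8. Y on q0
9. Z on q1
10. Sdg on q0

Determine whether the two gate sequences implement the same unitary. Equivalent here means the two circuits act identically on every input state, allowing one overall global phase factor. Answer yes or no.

No, they are not equivalent — no single phase factor reconciles the two unitaries.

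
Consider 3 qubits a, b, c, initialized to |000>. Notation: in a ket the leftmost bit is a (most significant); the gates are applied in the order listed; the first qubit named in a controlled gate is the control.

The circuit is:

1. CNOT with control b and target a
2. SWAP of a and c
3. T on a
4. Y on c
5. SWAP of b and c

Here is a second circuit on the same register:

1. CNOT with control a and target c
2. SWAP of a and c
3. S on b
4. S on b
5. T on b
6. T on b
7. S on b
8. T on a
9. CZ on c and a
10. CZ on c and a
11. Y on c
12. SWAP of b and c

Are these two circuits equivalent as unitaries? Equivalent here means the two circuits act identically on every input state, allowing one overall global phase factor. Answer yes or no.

No, they are not equivalent — no single phase factor reconciles the two unitaries.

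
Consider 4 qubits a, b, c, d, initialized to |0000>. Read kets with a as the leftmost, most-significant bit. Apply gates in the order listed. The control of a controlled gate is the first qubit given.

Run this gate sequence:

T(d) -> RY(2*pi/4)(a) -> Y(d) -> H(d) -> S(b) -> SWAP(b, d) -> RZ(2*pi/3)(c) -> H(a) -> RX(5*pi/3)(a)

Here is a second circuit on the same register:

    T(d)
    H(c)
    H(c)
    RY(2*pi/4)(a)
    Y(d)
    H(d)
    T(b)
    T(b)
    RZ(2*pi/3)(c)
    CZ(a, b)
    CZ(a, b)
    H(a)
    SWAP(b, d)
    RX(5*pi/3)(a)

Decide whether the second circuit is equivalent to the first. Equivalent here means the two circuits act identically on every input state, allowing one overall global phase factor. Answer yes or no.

Yes: on every input state the two circuits agree up to one overall phase factor.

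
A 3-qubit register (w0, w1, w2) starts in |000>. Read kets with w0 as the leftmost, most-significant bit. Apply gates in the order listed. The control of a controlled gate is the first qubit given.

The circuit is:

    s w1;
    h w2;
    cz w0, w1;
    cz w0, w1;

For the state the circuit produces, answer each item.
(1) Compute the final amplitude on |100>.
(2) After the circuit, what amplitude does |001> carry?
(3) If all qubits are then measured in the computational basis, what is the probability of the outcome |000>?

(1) The final state's coefficient on |100> equals 0. Key observation: steps 3-4 multiply out to the identity, so the circuit reduces to the remaining gates.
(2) The amplitude on |001> is sqrt(2)/2.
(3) A full measurement returns |000> with probability 1/2.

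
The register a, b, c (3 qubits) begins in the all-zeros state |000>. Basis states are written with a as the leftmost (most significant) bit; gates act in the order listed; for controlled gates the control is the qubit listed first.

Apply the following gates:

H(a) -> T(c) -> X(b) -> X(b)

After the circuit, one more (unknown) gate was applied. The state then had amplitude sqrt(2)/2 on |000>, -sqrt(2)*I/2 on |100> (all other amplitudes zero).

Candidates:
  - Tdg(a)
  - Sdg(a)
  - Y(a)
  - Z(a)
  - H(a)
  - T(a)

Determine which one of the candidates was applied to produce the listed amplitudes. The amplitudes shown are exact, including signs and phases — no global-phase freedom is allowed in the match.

The applied gate was Sdg(a).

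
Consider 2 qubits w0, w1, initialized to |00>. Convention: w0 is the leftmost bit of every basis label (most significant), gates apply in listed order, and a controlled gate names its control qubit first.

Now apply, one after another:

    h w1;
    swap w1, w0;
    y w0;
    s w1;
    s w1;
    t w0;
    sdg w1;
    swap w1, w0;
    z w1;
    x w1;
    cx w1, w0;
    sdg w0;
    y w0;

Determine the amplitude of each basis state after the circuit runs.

The final amplitudes are 0 on |00>, sqrt(2)*I/2 on |01>, sqrt(2)*exp(I*pi/4)/2 on |10>, 0 on |11>.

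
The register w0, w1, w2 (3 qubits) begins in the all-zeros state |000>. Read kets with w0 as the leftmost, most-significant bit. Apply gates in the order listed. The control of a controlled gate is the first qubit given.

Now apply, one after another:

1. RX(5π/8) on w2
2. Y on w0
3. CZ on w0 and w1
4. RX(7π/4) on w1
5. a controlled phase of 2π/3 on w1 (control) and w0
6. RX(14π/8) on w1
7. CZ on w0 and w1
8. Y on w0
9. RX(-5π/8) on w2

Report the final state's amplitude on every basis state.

After the circuit, the state carries amplitude sqrt(2)/4 + 1/2 - exp(2*I*pi/3)/2 + sqrt(2)*exp(2*I*pi/3)/4 on |000>, -I*sqrt(1/2 - sqrt(2)/4)*sqrt(sqrt(2)/4 + 1/2)*sin(5*pi/16)**2 - I*sqrt(1/2 - sqrt(2)/4)*sqrt(sqrt(2)/4 + 1/2)*cos(5*pi/16)**2 - I*sqrt(1/2 - sqrt(2)/4)*sqrt(sqrt(2)/4 + 1/2)*exp(2*I*pi/3)*cos(5*pi/16)**2 - I*sqrt(1/2 - sqrt(2)/4)*sqrt(sqrt(2)/4 + 1/2)*exp(2*I*pi/3)*sin(5*pi/16)**2 on |010>, and 0 on every other basis state.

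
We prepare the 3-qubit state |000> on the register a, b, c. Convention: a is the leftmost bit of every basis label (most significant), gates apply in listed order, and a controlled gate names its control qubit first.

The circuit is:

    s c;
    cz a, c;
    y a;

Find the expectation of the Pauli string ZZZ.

In the final state, ZZZ has expectation -1.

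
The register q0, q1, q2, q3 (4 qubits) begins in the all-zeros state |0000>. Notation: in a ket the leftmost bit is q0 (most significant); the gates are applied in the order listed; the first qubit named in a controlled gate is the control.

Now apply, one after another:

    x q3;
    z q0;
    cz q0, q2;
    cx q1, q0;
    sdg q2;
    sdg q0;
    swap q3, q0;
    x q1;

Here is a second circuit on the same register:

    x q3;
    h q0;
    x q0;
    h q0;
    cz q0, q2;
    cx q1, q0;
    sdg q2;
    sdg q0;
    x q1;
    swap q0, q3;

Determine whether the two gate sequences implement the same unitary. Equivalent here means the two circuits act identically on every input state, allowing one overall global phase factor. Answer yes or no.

Yes: on every input state the two circuits agree up to one overall phase factor.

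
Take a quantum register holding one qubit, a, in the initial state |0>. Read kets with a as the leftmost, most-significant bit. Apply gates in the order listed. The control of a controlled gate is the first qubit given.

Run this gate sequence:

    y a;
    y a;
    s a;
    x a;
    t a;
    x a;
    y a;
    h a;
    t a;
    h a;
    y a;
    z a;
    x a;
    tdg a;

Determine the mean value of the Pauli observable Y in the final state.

The expectation value of Y is 1/2.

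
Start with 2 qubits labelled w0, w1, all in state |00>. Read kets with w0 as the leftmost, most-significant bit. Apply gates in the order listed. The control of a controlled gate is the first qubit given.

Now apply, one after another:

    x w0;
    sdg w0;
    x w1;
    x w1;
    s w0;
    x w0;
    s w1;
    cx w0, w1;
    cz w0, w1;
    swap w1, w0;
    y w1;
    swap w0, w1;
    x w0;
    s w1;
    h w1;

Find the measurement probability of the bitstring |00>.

The probability of measuring |00> is 1/2. Key observation: steps 1-6 multiply out to the identity, so the circuit reduces to the remaining gates.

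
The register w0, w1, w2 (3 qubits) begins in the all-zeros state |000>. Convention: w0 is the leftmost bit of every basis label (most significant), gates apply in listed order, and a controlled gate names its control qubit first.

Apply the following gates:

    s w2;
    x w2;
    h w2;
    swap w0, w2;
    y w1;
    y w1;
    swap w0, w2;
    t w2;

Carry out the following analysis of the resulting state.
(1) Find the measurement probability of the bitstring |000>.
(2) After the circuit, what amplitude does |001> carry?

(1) The probability of measuring |000> is 1/2. Key observation: gates 4-7 undo each other exactly, leaving only the rest of the circuit to track.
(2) The amplitude on |001> is -sqrt(2)*exp(I*pi/4)/2.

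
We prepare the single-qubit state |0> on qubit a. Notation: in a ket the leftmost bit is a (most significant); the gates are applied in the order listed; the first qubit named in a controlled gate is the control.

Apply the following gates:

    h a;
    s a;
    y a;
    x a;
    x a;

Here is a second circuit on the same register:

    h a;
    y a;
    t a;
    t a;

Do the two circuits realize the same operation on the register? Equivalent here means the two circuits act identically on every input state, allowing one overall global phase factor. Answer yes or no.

No: there is an input state on which the two circuits produce genuinely different outputs (not merely differing by a phase).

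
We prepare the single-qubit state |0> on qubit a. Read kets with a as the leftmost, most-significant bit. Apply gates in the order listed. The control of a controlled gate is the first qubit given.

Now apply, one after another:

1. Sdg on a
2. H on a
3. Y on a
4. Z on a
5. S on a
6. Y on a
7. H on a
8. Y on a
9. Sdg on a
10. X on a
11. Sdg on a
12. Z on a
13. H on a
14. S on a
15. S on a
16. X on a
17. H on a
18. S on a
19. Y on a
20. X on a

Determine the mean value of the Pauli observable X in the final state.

In the final state, X has expectation -1.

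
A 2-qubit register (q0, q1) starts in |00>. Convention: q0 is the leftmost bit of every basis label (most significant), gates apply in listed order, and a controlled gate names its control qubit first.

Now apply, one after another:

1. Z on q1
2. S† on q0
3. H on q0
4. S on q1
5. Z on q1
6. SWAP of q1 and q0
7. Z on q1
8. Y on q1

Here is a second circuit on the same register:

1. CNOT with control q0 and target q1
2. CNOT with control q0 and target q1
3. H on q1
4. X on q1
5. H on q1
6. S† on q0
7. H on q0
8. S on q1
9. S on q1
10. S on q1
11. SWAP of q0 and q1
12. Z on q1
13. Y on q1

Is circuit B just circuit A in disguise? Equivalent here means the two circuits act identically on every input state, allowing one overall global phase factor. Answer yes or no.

Yes: on every input state the two circuits agree up to one overall phase factor.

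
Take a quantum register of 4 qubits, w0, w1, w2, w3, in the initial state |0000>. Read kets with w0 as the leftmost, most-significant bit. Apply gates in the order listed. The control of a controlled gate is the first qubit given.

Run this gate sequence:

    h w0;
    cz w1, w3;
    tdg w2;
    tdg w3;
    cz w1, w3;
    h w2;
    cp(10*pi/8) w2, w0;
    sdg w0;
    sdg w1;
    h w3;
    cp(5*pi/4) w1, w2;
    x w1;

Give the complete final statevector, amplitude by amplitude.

The final amplitudes are 0 on |0000>, 0 on |0001>, 0 on |0010>, 0 on |0011>, sqrt(2)/4 on |0100>, sqrt(2)/4 on |0101>, sqrt(2)/4 on |0110>, sqrt(2)/4 on |0111>, 0 on |1000>, 0 on |1001>, 0 on |1010>, 0 on |1011>, -sqrt(2)*I/4 on |1100>, -sqrt(2)*I/4 on |1101>, sqrt(2)*exp(3*I*pi/4)/4 on |1110>, sqrt(2)*exp(3*I*pi/4)/4 on |1111>.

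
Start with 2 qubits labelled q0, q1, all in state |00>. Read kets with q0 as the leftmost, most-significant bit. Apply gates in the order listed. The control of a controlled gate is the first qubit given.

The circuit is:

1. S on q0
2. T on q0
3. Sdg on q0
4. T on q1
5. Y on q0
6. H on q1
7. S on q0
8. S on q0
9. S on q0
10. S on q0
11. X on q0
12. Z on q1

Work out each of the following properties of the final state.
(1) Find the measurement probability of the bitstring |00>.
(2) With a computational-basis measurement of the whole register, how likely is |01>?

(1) A full measurement returns |00> with probability 1/2. Key observation: gates 7-10 undo each other exactly, leaving only the rest of the circuit to track.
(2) Outcome |01> occurs with probability 1/2.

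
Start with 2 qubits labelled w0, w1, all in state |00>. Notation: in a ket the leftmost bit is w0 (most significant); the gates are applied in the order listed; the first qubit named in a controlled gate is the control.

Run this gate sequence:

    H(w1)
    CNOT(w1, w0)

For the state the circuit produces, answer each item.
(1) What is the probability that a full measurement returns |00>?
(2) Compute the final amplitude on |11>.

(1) The probability of measuring |00> is 1/2.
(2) The final state's coefficient on |11> equals sqrt(2)/2.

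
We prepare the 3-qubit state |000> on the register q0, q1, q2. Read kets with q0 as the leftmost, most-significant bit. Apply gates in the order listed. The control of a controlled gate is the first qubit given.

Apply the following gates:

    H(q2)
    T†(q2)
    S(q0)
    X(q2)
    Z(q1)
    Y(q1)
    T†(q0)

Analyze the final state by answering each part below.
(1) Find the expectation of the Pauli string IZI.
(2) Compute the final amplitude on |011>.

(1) The observable IZI averages to -1.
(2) |011> carries amplitude sqrt(2)*I/2 in the final state.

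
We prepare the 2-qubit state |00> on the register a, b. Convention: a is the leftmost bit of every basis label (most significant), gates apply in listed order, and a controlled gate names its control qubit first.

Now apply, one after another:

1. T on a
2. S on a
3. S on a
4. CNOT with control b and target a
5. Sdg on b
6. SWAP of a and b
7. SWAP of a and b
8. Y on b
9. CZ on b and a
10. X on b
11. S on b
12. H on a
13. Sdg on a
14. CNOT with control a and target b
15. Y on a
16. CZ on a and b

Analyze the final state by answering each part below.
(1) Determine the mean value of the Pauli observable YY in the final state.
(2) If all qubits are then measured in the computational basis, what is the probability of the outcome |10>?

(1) The expectation value of YY is 0.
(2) The probability of measuring |10> is 1/2.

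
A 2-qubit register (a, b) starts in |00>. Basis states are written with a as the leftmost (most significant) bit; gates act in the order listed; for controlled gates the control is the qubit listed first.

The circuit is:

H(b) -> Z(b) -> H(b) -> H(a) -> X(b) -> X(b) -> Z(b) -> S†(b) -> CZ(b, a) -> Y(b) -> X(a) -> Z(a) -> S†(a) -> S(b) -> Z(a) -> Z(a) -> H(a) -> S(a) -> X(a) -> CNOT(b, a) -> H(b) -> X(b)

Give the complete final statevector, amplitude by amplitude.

The resulting statevector has amplitude sqrt(2)*(1 - I)/4 on |00>, sqrt(2)*(1 - I)/4 on |01>, sqrt(2)*(-1 + I)/4 on |10>, sqrt(2)*(-1 + I)/4 on |11>.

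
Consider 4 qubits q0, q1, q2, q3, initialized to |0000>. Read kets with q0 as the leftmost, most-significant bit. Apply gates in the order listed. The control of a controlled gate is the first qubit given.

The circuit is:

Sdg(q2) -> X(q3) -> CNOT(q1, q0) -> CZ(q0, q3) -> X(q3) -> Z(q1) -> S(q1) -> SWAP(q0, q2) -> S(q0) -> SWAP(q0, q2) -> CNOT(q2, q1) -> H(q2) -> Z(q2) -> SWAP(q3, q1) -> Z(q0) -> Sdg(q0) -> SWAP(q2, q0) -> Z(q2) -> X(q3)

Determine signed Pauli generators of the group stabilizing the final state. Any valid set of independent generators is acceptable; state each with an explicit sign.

One valid set of independent stabilizer generators is -XIII, +IZII, +IIZI, -IIIZ (any independent generating set of the same group is equally correct).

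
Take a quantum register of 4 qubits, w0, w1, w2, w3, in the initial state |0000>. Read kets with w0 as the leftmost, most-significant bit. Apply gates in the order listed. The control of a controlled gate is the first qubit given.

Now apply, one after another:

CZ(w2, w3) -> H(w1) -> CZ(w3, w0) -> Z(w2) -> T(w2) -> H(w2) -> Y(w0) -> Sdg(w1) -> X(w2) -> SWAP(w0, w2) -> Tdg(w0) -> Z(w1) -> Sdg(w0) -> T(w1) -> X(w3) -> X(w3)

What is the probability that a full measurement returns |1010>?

The probability of measuring |1010> is 1/4. Key observation: the block from step 15 through step 16 cancels to the identity and can be dropped.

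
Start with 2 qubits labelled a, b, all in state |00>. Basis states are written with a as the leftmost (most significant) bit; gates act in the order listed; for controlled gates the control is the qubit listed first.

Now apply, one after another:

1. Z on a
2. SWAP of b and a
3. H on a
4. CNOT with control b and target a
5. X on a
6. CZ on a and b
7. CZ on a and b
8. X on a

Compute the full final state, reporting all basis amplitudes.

The final amplitudes are sqrt(2)/2 on |00>, 0 on |01>, sqrt(2)/2 on |10>, 0 on |11>. Key observation: gates 5-8 undo each other exactly, leaving only the rest of the circuit to track.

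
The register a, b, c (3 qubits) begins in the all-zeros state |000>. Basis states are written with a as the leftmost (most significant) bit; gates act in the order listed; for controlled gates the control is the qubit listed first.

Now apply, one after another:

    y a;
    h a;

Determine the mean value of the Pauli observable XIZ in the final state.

The expectation value of XIZ is -1.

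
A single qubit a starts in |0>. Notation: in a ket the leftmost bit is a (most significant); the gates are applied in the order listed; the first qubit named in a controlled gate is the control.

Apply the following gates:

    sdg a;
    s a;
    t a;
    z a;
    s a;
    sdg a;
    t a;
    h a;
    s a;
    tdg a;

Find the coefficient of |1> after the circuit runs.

|1> carries amplitude sqrt(2)*exp(I*pi/4)/2 in the final state.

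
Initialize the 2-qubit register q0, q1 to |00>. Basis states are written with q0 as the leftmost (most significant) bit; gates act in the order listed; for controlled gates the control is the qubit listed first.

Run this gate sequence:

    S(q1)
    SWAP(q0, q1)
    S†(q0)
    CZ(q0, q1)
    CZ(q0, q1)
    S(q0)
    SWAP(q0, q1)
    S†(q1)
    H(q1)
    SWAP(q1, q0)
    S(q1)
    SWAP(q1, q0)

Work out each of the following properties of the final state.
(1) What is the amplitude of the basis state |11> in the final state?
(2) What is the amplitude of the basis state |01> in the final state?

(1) The final state's coefficient on |11> equals 0. Key observation: gates 1-8 undo each other exactly, leaving only the rest of the circuit to track.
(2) The final state's coefficient on |01> equals sqrt(2)/2.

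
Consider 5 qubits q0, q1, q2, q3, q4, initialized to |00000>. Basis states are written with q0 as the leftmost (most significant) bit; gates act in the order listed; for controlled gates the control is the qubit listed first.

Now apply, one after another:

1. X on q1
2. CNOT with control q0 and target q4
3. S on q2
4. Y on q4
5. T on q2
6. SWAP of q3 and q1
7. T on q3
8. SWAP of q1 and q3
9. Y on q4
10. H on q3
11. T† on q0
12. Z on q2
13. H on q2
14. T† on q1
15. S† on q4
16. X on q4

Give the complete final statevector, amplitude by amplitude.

The resulting statevector has amplitude 1/2 on |01001>, 1/2 on |01011>, 1/2 on |01101>, 1/2 on |01111>, and 0 on every other basis state.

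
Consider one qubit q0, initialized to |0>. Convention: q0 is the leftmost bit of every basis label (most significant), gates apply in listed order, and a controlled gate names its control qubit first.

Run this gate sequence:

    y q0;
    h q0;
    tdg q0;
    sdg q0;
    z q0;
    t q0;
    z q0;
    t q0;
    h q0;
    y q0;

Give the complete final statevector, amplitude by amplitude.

The final amplitudes are 1/2 - exp(3*I*pi/4)/2 on |0>, -1/2 - exp(3*I*pi/4)/2 on |1>.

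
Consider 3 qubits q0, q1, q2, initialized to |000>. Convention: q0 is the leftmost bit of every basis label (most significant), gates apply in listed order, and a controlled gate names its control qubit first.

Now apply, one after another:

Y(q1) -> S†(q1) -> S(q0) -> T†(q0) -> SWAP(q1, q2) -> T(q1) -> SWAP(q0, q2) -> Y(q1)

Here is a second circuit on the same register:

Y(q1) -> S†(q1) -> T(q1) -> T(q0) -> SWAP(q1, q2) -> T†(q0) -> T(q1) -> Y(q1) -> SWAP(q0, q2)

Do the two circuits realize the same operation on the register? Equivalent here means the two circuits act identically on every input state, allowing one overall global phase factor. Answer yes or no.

No, they are not equivalent — no single phase factor reconciles the two unitaries.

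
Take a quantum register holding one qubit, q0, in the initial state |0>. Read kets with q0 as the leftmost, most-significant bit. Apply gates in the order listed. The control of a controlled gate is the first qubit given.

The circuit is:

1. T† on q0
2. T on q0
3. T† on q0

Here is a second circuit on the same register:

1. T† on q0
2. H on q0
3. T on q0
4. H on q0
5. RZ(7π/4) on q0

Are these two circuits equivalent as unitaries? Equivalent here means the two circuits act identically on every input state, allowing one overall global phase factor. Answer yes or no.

No: there is an input state on which the two circuits produce genuinely different outputs (not merely differing by a phase).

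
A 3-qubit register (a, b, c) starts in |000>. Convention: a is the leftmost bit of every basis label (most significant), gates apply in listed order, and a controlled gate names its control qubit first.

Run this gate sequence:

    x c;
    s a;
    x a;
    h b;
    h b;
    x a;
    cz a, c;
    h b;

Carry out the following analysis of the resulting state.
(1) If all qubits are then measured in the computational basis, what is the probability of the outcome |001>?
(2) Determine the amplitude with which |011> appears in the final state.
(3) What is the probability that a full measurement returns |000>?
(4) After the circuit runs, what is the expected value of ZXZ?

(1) A full measurement returns |001> with probability 1/2.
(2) The final state's coefficient on |011> equals sqrt(2)/2.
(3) Outcome |000> occurs with probability 0.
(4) In the final state, ZXZ has expectation -1.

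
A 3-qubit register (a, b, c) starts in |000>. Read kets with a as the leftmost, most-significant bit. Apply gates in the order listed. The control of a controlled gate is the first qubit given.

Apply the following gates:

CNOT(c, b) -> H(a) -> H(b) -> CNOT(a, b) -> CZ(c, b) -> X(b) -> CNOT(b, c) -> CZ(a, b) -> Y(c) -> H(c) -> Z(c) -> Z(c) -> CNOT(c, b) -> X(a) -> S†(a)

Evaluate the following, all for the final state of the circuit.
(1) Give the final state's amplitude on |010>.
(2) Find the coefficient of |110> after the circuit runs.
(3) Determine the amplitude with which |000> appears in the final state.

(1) The amplitude on |010> is sqrt(2)*I/4.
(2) |110> carries amplitude -sqrt(2)/4 in the final state.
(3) The amplitude on |000> is sqrt(2)*I/4.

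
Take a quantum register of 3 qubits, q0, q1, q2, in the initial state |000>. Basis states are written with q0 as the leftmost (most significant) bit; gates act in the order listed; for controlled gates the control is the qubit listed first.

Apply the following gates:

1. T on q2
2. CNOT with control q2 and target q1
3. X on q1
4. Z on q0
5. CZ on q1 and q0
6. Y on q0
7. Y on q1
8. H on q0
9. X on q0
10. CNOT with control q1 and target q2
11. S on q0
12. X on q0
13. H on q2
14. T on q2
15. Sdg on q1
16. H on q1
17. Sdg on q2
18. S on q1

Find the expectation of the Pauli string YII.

The observable YII averages to 1.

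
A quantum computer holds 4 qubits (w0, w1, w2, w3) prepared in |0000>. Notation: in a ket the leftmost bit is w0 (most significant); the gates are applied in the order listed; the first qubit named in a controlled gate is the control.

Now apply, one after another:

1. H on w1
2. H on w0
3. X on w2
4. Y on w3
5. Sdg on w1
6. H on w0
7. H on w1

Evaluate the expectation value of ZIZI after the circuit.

In the final state, ZIZI has expectation -1.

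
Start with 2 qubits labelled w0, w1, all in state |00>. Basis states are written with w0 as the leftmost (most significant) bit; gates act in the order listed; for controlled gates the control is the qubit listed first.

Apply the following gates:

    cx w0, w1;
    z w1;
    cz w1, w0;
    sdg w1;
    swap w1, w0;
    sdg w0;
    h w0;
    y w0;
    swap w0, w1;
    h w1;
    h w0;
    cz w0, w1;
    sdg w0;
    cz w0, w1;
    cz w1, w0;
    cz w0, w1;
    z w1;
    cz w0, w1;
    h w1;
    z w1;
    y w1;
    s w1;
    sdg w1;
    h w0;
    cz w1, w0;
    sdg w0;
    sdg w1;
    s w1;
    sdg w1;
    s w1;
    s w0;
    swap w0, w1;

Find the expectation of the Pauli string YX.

In the final state, YX has expectation -1.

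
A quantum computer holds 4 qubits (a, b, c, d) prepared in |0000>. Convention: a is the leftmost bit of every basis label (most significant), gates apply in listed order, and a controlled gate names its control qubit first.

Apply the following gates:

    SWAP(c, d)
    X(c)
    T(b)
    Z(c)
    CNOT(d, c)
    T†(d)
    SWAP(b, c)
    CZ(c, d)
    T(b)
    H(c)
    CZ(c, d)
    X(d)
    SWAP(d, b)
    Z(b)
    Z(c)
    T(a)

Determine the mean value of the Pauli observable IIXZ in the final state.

In the final state, IIXZ has expectation 1.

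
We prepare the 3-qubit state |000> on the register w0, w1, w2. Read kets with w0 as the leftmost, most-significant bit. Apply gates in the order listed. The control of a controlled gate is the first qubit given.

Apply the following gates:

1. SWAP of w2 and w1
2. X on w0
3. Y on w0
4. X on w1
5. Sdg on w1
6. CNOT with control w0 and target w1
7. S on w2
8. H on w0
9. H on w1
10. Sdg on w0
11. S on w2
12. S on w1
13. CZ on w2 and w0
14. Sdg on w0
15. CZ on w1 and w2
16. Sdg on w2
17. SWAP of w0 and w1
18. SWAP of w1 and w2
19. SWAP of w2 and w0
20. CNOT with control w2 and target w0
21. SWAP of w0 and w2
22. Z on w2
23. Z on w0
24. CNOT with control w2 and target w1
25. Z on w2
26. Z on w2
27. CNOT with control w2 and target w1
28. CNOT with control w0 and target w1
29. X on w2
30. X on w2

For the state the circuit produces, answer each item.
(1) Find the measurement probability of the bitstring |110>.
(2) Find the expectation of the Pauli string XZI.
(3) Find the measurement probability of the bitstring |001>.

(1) A full measurement returns |110> with probability 1/4. Key observation: gates 24-27 undo each other exactly, leaving only the rest of the circuit to track.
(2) The expectation value of XZI is 0.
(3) Outcome |001> occurs with probability 1/4.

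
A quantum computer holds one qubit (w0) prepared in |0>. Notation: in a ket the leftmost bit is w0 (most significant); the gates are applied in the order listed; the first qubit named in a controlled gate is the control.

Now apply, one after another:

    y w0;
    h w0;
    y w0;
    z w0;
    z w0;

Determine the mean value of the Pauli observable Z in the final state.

The observable Z averages to 0.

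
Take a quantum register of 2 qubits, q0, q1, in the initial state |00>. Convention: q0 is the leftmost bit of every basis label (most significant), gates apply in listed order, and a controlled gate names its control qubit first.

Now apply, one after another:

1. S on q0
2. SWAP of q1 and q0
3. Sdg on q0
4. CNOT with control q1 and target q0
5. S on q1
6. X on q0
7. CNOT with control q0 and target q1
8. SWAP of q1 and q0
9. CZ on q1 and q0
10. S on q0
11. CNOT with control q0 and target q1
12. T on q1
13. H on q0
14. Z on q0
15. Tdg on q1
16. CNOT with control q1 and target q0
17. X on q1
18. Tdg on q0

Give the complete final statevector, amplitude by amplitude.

After the circuit, the state carries amplitude 0 on |00>, -sqrt(2)*I/2 on |01>, 0 on |10>, -sqrt(2)*exp(I*pi/4)/2 on |11>.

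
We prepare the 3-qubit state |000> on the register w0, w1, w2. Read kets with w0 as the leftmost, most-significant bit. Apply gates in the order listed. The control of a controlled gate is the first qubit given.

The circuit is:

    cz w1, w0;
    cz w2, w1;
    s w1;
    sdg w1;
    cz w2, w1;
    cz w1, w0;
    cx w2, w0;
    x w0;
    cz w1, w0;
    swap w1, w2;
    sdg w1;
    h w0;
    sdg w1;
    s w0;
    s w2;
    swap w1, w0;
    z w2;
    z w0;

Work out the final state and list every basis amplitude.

After the circuit, the state carries amplitude sqrt(2)/2 on |000>, -sqrt(2)*I/2 on |010>, and 0 on every other basis state.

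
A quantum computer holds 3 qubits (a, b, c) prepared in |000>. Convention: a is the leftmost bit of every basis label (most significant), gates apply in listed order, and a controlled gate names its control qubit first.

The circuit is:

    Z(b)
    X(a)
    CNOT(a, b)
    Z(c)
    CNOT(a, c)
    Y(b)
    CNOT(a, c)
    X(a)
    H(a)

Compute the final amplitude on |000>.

|000> carries amplitude -sqrt(2)*I/2 in the final state.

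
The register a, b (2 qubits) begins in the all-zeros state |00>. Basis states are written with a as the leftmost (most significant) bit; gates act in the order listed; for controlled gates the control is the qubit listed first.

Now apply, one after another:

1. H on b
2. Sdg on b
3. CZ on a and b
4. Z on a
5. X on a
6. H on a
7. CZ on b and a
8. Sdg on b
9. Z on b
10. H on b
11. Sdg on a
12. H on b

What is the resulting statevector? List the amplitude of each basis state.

After the circuit, the state carries amplitude 1/2 on |00>, 1/2 on |01>, I/2 on |10>, -I/2 on |11>.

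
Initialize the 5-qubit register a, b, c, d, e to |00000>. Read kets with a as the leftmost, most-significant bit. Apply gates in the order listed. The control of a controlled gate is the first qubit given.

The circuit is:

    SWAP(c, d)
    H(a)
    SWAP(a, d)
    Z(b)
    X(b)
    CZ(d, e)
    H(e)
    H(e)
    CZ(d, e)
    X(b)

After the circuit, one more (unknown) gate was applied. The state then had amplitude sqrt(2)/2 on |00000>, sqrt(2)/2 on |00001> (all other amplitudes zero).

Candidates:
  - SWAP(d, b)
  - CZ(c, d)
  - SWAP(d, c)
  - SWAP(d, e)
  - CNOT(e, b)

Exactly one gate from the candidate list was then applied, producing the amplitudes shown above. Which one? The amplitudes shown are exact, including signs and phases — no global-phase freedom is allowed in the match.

It was SWAP(d, e) that produced the state shown.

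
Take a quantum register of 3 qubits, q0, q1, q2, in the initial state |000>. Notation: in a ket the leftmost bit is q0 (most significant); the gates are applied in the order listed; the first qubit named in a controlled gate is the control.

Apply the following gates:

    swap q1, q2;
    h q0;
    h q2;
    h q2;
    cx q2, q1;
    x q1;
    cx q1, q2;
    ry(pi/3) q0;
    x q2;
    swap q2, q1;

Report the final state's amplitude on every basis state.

After the circuit, the state carries amplitude -sqrt(2)/4 + sqrt(6)/4 on |001>, sqrt(2)/4 + sqrt(6)/4 on |101>, and 0 on every other basis state.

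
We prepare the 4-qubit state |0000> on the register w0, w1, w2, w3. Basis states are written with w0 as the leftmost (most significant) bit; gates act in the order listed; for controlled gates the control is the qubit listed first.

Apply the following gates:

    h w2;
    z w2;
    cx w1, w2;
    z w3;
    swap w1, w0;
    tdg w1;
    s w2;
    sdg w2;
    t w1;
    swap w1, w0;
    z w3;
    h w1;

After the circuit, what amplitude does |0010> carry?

|0010> carries amplitude -1/2 in the final state. Key observation: gates 4-11 undo each other exactly, leaving only the rest of the circuit to track.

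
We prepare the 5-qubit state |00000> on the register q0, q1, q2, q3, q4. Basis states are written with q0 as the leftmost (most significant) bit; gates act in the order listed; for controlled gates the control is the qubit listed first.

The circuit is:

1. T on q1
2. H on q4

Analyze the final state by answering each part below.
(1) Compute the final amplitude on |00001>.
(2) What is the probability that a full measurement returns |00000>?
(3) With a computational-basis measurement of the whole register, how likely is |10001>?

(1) The amplitude on |00001> is sqrt(2)/2.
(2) A full measurement returns |00000> with probability 1/2.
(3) A full measurement returns |10001> with probability 0.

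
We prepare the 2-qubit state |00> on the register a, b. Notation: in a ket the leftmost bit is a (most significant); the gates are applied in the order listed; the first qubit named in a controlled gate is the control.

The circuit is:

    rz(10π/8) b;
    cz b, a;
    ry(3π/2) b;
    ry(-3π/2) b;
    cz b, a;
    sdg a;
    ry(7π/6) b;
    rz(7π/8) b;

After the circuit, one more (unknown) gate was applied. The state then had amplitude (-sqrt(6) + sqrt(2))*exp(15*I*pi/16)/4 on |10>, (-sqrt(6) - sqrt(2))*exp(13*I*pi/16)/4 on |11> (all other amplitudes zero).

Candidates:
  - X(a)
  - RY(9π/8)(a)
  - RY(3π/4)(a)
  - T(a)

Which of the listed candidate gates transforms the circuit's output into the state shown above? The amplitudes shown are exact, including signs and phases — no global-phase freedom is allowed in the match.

It was X(a) that produced the state shown.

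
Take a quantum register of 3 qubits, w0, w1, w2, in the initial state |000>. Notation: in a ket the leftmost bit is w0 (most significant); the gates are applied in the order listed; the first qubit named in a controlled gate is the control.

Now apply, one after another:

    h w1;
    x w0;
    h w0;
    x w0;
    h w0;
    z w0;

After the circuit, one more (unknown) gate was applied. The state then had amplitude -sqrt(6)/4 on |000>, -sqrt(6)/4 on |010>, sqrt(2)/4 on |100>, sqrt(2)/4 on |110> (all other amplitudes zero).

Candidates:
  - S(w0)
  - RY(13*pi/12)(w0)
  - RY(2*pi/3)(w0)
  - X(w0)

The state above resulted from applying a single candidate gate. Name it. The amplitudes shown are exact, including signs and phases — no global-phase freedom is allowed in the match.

The unique candidate consistent with the amplitudes is RY(2*pi/3)(w0). Key observation: the block from step 3 through step 6 cancels to the identity and can be dropped.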